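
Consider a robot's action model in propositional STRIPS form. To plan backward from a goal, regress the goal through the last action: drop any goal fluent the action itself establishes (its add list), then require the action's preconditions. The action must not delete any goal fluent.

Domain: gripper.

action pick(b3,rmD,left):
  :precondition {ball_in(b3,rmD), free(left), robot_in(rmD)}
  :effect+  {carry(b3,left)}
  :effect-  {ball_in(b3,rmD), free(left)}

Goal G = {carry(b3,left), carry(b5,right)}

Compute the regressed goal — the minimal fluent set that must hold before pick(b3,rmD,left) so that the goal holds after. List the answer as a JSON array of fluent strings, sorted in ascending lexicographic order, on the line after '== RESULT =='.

Regress:
  G ∩ del = {}  (empty — regression defined)
  G \ add = {carry(b3,left), carry(b5,right)} \ {carry(b3,left)} = {carry(b5,right)}
  ∪ pre   = {carry(b5,right)} ∪ {ball_in(b3,rmD), free(left), robot_in(rmD)}
          = {ball_in(b3,rmD), carry(b5,right), free(left), robot_in(rmD)}

== RESULT ==
["ball_in(b3,rmD)", "carry(b5,right)", "free(left)", "robot_in(rmD)"]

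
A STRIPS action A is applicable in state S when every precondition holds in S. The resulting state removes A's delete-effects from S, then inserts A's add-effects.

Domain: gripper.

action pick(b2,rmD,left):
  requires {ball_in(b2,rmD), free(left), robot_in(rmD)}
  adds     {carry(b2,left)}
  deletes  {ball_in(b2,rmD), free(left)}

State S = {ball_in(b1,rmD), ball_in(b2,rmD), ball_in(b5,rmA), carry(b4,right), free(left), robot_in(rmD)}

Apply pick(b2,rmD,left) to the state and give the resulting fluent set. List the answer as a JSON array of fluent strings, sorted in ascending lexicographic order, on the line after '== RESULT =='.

Progress:
  pre ⊆ S: {ball_in(b2,rmD), free(left), robot_in(rmD)} ⊆ S  — applicable
  S \ del = {ball_in(b1,rmD), ball_in(b5,rmA), carry(b4,right), robot_in(rmD)}
  ∪ add   = {ball_in(b1,rmD), ball_in(b5,rmA), carry(b2,left), carry(b4,right), robot_in(rmD)}

== RESULT ==
["ball_in(b1,rmD)", "ball_in(b5,rmA)", "carry(b2,left)", "carry(b4,right)", "robot_in(rmD)"]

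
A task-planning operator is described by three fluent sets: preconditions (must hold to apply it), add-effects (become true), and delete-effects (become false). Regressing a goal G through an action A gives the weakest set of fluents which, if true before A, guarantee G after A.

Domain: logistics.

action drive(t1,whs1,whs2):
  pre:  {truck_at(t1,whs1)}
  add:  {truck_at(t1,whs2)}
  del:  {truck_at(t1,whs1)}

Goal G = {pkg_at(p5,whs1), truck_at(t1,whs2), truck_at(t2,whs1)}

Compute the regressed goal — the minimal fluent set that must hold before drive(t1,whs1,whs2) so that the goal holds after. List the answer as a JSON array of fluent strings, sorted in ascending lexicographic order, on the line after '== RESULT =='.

Regress:
  G ∩ del = {}  (empty — regression defined)
  G \ add = {pkg_at(p5,whs1), truck_at(t1,whs2), truck_at(t2,whs1)} \ {truck_at(t1,whs2)} = {pkg_at(p5,whs1), truck_at(t2,whs1)}
  ∪ pre   = {pkg_at(p5,whs1), truck_at(t2,whs1)} ∪ {truck_at(t1,whs1)}
          = {pkg_at(p5,whs1), truck_at(t1,whs1), truck_at(t2,whs1)}

== RESULT ==
["pkg_at(p5,whs1)", "truck_at(t1,whs1)", "truck_at(t2,whs1)"]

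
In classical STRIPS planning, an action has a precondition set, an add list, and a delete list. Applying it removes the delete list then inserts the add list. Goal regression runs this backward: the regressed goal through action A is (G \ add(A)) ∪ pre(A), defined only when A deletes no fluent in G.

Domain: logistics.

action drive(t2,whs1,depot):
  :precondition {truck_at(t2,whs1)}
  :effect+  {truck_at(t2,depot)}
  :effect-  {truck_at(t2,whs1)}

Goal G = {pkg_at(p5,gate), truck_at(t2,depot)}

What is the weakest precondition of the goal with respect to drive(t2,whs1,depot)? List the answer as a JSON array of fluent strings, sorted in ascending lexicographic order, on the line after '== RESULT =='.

Regress:
  G ∩ del = {}  (empty — regression defined)
  G \ add = {pkg_at(p5,gate), truck_at(t2,depot)} \ {truck_at(t2,depot)} = {pkg_at(p5,gate)}
  ∪ pre   = {pkg_at(p5,gate)} ∪ {truck_at(t2,whs1)}
          = {pkg_at(p5,gate), truck_at(t2,whs1)}

== RESULT ==
["pkg_at(p5,gate)", "truck_at(t2,whs1)"]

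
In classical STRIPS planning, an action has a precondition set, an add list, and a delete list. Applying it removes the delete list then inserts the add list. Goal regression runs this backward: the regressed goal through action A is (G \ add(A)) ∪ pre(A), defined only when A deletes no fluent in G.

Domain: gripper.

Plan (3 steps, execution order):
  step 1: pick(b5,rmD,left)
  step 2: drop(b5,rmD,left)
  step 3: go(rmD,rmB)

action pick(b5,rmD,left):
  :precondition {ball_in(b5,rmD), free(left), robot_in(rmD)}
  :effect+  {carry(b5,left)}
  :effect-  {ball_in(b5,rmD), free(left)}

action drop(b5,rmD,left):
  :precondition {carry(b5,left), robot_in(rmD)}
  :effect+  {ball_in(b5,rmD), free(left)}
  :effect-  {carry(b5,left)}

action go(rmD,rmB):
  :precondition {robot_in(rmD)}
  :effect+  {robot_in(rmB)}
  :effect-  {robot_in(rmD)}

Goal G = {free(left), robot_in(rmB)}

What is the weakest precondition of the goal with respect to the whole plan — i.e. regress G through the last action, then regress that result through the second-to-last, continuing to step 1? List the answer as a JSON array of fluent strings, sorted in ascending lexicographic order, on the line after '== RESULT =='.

Work backward from the goal:
  through step 3 (go(rmD,rmB)): drop {robot_in(rmB)}, keep {free(left)}, require {robot_in(rmD)}
    → {free(left), robot_in(rmD)}
  through step 2 (drop(b5,rmD,left)): drop {free(left)}, keep {robot_in(rmD)}, require {carry(b5,left), robot_in(rmD)}
    → {carry(b5,left), robot_in(rmD)}
  through step 1 (pick(b5,rmD,left)): drop {carry(b5,left)}, keep {robot_in(rmD)}, require {ball_in(b5,rmD), free(left), robot_in(rmD)}
    → {ball_in(b5,rmD), free(left), robot_in(rmD)}

== RESULT ==
["ball_in(b5,rmD)", "free(left)", "robot_in(rmD)"]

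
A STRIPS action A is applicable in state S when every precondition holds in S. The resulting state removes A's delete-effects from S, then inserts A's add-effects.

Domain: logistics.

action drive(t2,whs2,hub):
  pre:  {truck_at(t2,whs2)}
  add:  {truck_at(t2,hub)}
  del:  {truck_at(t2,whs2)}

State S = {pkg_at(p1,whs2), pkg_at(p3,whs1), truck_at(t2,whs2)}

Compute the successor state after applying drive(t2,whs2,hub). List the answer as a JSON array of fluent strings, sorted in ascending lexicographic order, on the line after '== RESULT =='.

Progress:
  pre ⊆ S: {truck_at(t2,whs2)} ⊆ S  — applicable
  S \ del = {pkg_at(p1,whs2), pkg_at(p3,whs1)}
  ∪ add   = {pkg_at(p1,whs2), pkg_at(p3,whs1), truck_at(t2,hub)}

== RESULT ==
["pkg_at(p1,whs2)", "pkg_at(p3,whs1)", "truck_at(t2,hub)"]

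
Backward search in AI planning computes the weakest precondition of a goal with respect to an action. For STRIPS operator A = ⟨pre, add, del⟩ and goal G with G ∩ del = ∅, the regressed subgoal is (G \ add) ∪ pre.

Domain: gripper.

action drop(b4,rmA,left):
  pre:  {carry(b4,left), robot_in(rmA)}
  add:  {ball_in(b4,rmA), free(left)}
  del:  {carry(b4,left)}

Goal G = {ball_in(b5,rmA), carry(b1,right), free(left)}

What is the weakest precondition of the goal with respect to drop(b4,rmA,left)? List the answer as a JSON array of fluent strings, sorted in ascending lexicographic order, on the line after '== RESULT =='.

Compute (G \ add) ∪ pre:
  G ∩ del = {}  (empty — regression defined)
  G \ add = {ball_in(b5,rmA), carry(b1,right), free(left)} \ {ball_in(b4,rmA), free(left)} = {ball_in(b5,rmA), carry(b1,right)}
  ∪ pre   = {ball_in(b5,rmA), carry(b1,right)} ∪ {carry(b4,left), robot_in(rmA)}
          = {ball_in(b5,rmA), carry(b1,right), carry(b4,left), robot_in(rmA)}

== RESULT ==
["ball_in(b5,rmA)", "carry(b1,right)", "carry(b4,left)", "robot_in(rmA)"]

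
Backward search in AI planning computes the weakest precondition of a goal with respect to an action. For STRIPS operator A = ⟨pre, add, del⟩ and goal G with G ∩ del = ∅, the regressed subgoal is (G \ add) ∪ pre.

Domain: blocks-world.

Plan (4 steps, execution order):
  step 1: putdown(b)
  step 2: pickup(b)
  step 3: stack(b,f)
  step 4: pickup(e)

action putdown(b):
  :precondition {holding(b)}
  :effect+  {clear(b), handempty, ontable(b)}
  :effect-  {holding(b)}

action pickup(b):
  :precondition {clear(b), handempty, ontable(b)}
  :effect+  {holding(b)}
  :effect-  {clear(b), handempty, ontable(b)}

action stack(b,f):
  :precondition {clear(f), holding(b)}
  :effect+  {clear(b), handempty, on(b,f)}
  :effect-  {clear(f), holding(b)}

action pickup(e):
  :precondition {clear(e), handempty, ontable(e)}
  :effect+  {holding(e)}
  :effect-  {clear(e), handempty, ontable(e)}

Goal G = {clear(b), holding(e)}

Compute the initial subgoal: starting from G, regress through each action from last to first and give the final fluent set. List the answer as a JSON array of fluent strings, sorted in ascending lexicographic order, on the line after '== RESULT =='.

Work backward from the goal:
  through step 4 (pickup(e)): drop {holding(e)}, keep {clear(b)}, require {clear(e), handempty, ontable(e)}
    → {clear(b), clear(e), handempty, ontable(e)}
  through step 3 (stack(b,f)): drop {clear(b), handempty}, keep {clear(e), ontable(e)}, require {clear(f), holding(b)}
    → {clear(e), clear(f), holding(b), ontable(e)}
  through step 2 (pickup(b)): drop {holding(b)}, keep {clear(e), clear(f), ontable(e)}, require {clear(b), handempty, ontable(b)}
    → {clear(b), clear(e), clear(f), handempty, ontable(b), ontable(e)}
  through step 1 (putdown(b)): drop {clear(b), handempty, ontable(b)}, keep {clear(e), clear(f), ontable(e)}, require {holding(b)}
    → {clear(e), clear(f), holding(b), ontable(e)}

== RESULT ==
["clear(e)", "clear(f)", "holding(b)", "ontable(e)"]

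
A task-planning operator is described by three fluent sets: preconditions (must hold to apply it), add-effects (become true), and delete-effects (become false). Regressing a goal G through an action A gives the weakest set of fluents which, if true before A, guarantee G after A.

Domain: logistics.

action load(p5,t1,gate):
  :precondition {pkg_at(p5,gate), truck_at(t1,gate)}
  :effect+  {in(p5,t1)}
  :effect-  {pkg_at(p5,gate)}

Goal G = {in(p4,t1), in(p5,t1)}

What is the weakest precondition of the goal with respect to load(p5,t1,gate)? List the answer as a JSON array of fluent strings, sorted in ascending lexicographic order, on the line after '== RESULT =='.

Regress:
  G ∩ del = {}  (empty — regression defined)
  G \ add = {in(p4,t1), in(p5,t1)} \ {in(p5,t1)} = {in(p4,t1)}
  ∪ pre   = {in(p4,t1)} ∪ {pkg_at(p5,gate), truck_at(t1,gate)}
          = {in(p4,t1), pkg_at(p5,gate), truck_at(t1,gate)}

== RESULT ==
["in(p4,t1)", "pkg_at(p5,gate)", "truck_at(t1,gate)"]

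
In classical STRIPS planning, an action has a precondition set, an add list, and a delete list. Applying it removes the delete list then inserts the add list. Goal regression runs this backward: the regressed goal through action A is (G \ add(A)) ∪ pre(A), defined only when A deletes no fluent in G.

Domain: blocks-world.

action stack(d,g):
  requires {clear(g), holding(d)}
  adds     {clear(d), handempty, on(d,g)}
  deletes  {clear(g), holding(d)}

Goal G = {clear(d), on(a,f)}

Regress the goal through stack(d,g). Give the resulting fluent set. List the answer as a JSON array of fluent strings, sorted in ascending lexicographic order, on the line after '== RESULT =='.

Compute (G \ add) ∪ pre:
  G ∩ del = {}  (empty — regression defined)
  G \ add = {clear(d), on(a,f)} \ {clear(d), handempty, on(d,g)} = {on(a,f)}
  ∪ pre   = {on(a,f)} ∪ {clear(g), holding(d)}
          = {clear(g), holding(d), on(a,f)}

== RESULT ==
["clear(g)", "holding(d)", "on(a,f)"]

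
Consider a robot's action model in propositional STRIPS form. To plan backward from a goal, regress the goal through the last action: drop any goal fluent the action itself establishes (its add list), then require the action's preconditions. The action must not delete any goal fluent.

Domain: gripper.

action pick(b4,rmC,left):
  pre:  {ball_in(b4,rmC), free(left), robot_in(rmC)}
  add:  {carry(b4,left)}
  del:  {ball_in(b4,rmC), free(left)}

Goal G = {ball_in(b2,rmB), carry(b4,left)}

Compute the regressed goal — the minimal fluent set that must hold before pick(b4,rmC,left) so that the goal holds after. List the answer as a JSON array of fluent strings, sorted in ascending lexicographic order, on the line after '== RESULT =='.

Compute (G \ add) ∪ pre:
  G ∩ del = {}  (empty — regression defined)
  G \ add = {ball_in(b2,rmB), carry(b4,left)} \ {carry(b4,left)} = {ball_in(b2,rmB)}
  ∪ pre   = {ball_in(b2,rmB)} ∪ {ball_in(b4,rmC), free(left), robot_in(rmC)}
          = {ball_in(b2,rmB), ball_in(b4,rmC), free(left), robot_in(rmC)}

== RESULT ==
["ball_in(b2,rmB)", "ball_in(b4,rmC)", "free(left)", "robot_in(rmC)"]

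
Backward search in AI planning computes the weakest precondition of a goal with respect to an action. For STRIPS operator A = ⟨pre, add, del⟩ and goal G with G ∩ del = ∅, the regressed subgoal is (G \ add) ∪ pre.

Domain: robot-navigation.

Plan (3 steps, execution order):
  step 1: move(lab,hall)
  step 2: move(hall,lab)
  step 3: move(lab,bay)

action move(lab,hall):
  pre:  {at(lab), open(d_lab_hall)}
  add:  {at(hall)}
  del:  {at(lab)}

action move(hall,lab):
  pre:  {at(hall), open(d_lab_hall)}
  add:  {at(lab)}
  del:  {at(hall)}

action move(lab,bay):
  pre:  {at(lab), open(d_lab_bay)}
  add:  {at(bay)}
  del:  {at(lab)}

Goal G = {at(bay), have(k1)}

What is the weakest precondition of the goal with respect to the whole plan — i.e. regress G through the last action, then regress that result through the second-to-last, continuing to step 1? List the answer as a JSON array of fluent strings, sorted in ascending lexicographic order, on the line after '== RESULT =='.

Work backward from the goal:
  through step 3 (move(lab,bay)): drop {at(bay)}, keep {have(k1)}, require {at(lab), open(d_lab_bay)}
    → {at(lab), have(k1), open(d_lab_bay)}
  through step 2 (move(hall,lab)): drop {at(lab)}, keep {have(k1), open(d_lab_bay)}, require {at(hall), open(d_lab_hall)}
    → {at(hall), have(k1), open(d_lab_bay), open(d_lab_hall)}
  through step 1 (move(lab,hall)): drop {at(hall)}, keep {have(k1), open(d_lab_bay), open(d_lab_hall)}, require {at(lab), open(d_lab_hall)}
    → {at(lab), have(k1), open(d_lab_bay), open(d_lab_hall)}

== RESULT ==
["at(lab)", "have(k1)", "open(d_lab_bay)", "open(d_lab_hall)"]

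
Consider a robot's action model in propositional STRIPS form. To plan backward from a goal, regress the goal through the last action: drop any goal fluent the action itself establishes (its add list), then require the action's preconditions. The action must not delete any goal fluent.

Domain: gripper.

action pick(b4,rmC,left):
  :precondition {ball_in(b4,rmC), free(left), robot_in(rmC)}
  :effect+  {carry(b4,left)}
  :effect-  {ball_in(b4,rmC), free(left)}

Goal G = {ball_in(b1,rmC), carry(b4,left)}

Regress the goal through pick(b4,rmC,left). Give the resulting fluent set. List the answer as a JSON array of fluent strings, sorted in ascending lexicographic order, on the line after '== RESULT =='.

Regress:
  G ∩ del = {}  (empty — regression defined)
  G \ add = {ball_in(b1,rmC), carry(b4,left)} \ {carry(b4,left)} = {ball_in(b1,rmC)}
  ∪ pre   = {ball_in(b1,rmC)} ∪ {ball_in(b4,rmC), free(left), robot_in(rmC)}
          = {ball_in(b1,rmC), ball_in(b4,rmC), free(left), robot_in(rmC)}

== RESULT ==
["ball_in(b1,rmC)", "ball_in(b4,rmC)", "free(left)", "robot_in(rmC)"]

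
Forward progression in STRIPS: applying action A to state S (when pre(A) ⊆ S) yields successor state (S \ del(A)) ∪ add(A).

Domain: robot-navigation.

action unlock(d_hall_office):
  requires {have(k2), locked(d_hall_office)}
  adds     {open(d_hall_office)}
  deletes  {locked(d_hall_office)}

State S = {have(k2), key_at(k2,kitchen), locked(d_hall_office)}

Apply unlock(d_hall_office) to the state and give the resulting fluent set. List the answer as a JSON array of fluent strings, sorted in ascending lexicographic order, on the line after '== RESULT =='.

Compute (S \ del) ∪ add:
  pre ⊆ S: {have(k2), locked(d_hall_office)} ⊆ S  — applicable
  S \ del = {have(k2), key_at(k2,kitchen)}
  ∪ add   = {have(k2), key_at(k2,kitchen), open(d_hall_office)}

== RESULT ==
["have(k2)", "key_at(k2,kitchen)", "open(d_hall_office)"]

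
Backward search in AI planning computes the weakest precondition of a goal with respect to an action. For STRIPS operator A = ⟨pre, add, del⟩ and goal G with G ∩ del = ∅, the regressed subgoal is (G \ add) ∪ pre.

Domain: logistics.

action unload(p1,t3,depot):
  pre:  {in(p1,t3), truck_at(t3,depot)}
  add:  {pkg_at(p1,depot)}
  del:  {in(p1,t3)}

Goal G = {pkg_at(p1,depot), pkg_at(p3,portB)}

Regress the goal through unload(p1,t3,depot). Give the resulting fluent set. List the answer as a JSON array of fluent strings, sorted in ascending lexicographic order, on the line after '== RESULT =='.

Compute (G \ add) ∪ pre:
  G ∩ del = {}  (empty — regression defined)
  G \ add = {pkg_at(p1,depot), pkg_at(p3,portB)} \ {pkg_at(p1,depot)} = {pkg_at(p3,portB)}
  ∪ pre   = {pkg_at(p3,portB)} ∪ {in(p1,t3), truck_at(t3,depot)}
          = {in(p1,t3), pkg_at(p3,portB), truck_at(t3,depot)}

== RESULT ==
["in(p1,t3)", "pkg_at(p3,portB)", "truck_at(t3,depot)"]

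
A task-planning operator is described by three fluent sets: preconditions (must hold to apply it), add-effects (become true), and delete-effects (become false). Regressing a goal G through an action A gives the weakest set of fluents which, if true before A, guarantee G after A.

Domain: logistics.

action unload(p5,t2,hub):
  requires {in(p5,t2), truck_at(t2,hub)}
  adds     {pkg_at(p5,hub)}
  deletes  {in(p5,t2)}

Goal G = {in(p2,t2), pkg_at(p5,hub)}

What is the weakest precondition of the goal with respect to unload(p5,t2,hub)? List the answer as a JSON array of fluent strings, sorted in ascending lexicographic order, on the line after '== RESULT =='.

Compute (G \ add) ∪ pre:
  G ∩ del = {}  (empty — regression defined)
  G \ add = {in(p2,t2), pkg_at(p5,hub)} \ {pkg_at(p5,hub)} = {in(p2,t2)}
  ∪ pre   = {in(p2,t2)} ∪ {in(p5,t2), truck_at(t2,hub)}
          = {in(p2,t2), in(p5,t2), truck_at(t2,hub)}

== RESULT ==
["in(p2,t2)", "in(p5,t2)", "truck_at(t2,hub)"]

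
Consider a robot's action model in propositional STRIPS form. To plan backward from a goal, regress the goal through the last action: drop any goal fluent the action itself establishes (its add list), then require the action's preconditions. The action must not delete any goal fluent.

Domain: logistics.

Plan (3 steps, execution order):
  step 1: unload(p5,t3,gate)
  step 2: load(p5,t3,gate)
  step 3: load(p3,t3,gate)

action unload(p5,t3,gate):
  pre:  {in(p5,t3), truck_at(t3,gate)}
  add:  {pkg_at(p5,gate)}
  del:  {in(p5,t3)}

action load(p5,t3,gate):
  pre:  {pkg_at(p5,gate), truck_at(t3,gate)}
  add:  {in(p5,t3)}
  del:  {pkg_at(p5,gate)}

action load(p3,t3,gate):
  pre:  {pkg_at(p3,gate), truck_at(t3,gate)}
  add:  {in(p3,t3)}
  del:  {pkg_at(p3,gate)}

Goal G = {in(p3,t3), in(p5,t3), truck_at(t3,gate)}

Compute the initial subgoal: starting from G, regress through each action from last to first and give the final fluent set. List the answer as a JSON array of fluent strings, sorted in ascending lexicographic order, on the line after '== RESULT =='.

Work backward from the goal:
  through step 3 (load(p3,t3,gate)): drop {in(p3,t3)}, keep {in(p5,t3), truck_at(t3,gate)}, require {pkg_at(p3,gate), truck_at(t3,gate)}
    → {in(p5,t3), pkg_at(p3,gate), truck_at(t3,gate)}
  through step 2 (load(p5,t3,gate)): drop {in(p5,t3)}, keep {pkg_at(p3,gate), truck_at(t3,gate)}, require {pkg_at(p5,gate), truck_at(t3,gate)}
    → {pkg_at(p3,gate), pkg_at(p5,gate), truck_at(t3,gate)}
  through step 1 (unload(p5,t3,gate)): drop {pkg_at(p5,gate)}, keep {pkg_at(p3,gate), truck_at(t3,gate)}, require {in(p5,t3), truck_at(t3,gate)}
    → {in(p5,t3), pkg_at(p3,gate), truck_at(t3,gate)}

== RESULT ==
["in(p5,t3)", "pkg_at(p3,gate)", "truck_at(t3,gate)"]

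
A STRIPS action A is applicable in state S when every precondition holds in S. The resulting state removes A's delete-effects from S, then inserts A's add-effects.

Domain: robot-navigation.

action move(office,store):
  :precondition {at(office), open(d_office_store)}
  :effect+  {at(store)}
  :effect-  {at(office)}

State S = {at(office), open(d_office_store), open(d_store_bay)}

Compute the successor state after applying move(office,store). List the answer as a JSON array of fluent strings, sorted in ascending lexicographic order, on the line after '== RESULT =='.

Compute (S \ del) ∪ add:
  pre ⊆ S: {at(office), open(d_office_store)} ⊆ S  — applicable
  S \ del = {open(d_office_store), open(d_store_bay)}
  ∪ add   = {at(store), open(d_office_store), open(d_store_bay)}

== RESULT ==
["at(store)", "open(d_office_store)", "open(d_store_bay)"]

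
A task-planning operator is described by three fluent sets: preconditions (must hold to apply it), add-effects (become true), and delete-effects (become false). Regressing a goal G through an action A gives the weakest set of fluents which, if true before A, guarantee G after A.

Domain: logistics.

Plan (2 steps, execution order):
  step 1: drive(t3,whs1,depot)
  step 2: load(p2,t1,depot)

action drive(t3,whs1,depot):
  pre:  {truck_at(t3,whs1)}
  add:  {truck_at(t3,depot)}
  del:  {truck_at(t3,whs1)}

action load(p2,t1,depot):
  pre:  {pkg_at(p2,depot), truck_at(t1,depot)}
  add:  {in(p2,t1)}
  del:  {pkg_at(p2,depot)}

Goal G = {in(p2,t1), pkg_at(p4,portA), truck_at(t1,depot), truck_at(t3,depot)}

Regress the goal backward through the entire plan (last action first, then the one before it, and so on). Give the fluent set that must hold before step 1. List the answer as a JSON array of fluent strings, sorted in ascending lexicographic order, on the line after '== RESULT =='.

Regress step by step:
  through step 2 (load(p2,t1,depot)): drop {in(p2,t1)}, keep {pkg_at(p4,portA), truck_at(t1,depot), truck_at(t3,depot)}, require {pkg_at(p2,depot), truck_at(t1,depot)}
    → {pkg_at(p2,depot), pkg_at(p4,portA), truck_at(t1,depot), truck_at(t3,depot)}
  through step 1 (drive(t3,whs1,depot)): drop {truck_at(t3,depot)}, keep {pkg_at(p2,depot), pkg_at(p4,portA), truck_at(t1,depot)}, require {truck_at(t3,whs1)}
    → {pkg_at(p2,depot), pkg_at(p4,portA), truck_at(t1,depot), truck_at(t3,whs1)}

== RESULT ==
["pkg_at(p2,depot)", "pkg_at(p4,portA)", "truck_at(t1,depot)", "truck_at(t3,whs1)"]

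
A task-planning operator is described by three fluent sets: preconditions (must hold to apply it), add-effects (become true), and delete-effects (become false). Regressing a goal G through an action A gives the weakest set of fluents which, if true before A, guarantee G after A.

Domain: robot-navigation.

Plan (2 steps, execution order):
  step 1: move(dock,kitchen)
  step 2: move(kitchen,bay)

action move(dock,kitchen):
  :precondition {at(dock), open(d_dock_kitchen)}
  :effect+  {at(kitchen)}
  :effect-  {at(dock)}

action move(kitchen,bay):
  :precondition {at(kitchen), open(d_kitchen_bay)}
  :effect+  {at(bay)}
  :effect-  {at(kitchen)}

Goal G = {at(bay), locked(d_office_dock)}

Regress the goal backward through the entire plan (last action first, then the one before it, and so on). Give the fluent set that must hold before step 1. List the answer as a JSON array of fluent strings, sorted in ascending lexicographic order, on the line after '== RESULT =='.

Regress step by step:
  through step 2 (move(kitchen,bay)): drop {at(bay)}, keep {locked(d_office_dock)}, require {at(kitchen), open(d_kitchen_bay)}
    → {at(kitchen), locked(d_office_dock), open(d_kitchen_bay)}
  through step 1 (move(dock,kitchen)): drop {at(kitchen)}, keep {locked(d_office_dock), open(d_kitchen_bay)}, require {at(dock), open(d_dock_kitchen)}
    → {at(dock), locked(d_office_dock), open(d_dock_kitchen), open(d_kitchen_bay)}

== RESULT ==
["at(dock)", "locked(d_office_dock)", "open(d_dock_kitchen)", "open(d_kitchen_bay)"]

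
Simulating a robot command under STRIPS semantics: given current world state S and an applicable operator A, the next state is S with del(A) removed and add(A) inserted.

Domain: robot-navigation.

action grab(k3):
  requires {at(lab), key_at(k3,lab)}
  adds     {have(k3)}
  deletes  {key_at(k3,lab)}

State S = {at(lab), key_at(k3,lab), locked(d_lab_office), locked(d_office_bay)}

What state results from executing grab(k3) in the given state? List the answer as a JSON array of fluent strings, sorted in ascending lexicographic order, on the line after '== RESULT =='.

Progress:
  pre ⊆ S: {at(lab), key_at(k3,lab)} ⊆ S  — applicable
  S \ del = {at(lab), locked(d_lab_office), locked(d_office_bay)}
  ∪ add   = {at(lab), have(k3), locked(d_lab_office), locked(d_office_bay)}

== RESULT ==
["at(lab)", "have(k3)", "locked(d_lab_office)", "locked(d_office_bay)"]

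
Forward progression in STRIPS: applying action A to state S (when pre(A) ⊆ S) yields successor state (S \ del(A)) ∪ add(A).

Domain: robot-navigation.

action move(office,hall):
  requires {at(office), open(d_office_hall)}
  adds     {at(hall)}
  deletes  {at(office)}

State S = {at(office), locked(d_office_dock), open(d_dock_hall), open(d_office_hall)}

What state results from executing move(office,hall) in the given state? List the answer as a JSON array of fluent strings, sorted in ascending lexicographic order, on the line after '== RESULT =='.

Progress:
  pre ⊆ S: {at(office), open(d_office_hall)} ⊆ S  — applicable
  S \ del = {locked(d_office_dock), open(d_dock_hall), open(d_office_hall)}
  ∪ add   = {at(hall), locked(d_office_dock), open(d_dock_hall), open(d_office_hall)}

== RESULT ==
["at(hall)", "locked(d_office_dock)", "open(d_dock_hall)", "open(d_office_hall)"]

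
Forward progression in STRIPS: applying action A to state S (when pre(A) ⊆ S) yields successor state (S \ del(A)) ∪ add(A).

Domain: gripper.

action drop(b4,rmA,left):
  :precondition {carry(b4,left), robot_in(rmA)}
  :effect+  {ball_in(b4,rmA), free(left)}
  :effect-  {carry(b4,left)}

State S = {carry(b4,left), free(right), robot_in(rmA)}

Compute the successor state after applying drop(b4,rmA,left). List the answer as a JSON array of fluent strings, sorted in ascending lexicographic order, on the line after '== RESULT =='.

Compute (S \ del) ∪ add:
  pre ⊆ S: {carry(b4,left), robot_in(rmA)} ⊆ S  — applicable
  S \ del = {free(right), robot_in(rmA)}
  ∪ add   = {ball_in(b4,rmA), free(left), free(right), robot_in(rmA)}

== RESULT ==
["ball_in(b4,rmA)", "free(left)", "free(right)", "robot_in(rmA)"]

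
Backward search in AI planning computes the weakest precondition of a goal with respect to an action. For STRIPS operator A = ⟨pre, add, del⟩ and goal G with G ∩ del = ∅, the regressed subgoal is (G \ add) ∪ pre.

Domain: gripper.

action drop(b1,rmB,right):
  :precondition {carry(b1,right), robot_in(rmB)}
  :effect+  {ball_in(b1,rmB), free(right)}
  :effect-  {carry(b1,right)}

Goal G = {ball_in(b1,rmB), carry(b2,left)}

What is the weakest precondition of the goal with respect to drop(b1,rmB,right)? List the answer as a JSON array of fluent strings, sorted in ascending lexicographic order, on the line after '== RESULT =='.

Compute (G \ add) ∪ pre:
  G ∩ del = {}  (empty — regression defined)
  G \ add = {ball_in(b1,rmB), carry(b2,left)} \ {ball_in(b1,rmB), free(right)} = {carry(b2,left)}
  ∪ pre   = {carry(b2,left)} ∪ {carry(b1,right), robot_in(rmB)}
          = {carry(b1,right), carry(b2,left), robot_in(rmB)}

== RESULT ==
["carry(b1,right)", "carry(b2,left)", "robot_in(rmB)"]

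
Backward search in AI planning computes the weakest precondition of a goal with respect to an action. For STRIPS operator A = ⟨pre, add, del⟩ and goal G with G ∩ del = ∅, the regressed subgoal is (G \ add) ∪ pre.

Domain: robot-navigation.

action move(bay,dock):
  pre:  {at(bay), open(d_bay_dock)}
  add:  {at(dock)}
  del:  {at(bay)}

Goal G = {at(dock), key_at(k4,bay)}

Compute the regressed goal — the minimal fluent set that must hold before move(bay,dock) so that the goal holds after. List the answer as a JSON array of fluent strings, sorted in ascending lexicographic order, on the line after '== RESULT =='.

Regress:
  G ∩ del = {}  (empty — regression defined)
  G \ add = {at(dock), key_at(k4,bay)} \ {at(dock)} = {key_at(k4,bay)}
  ∪ pre   = {key_at(k4,bay)} ∪ {at(bay), open(d_bay_dock)}
          = {at(bay), key_at(k4,bay), open(d_bay_dock)}

== RESULT ==
["at(bay)", "key_at(k4,bay)", "open(d_bay_dock)"]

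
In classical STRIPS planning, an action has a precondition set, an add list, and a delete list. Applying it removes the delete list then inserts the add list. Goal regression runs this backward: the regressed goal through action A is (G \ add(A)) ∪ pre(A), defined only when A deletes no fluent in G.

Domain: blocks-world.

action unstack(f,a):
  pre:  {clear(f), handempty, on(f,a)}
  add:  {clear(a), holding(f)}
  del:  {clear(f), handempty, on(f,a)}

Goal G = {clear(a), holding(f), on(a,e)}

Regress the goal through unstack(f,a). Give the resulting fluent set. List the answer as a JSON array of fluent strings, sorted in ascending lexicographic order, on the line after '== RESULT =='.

Regress:
  G ∩ del = {}  (empty — regression defined)
  G \ add = {clear(a), holding(f), on(a,e)} \ {clear(a), holding(f)} = {on(a,e)}
  ∪ pre   = {on(a,e)} ∪ {clear(f), handempty, on(f,a)}
          = {clear(f), handempty, on(a,e), on(f,a)}

== RESULT ==
["clear(f)", "handempty", "on(a,e)", "on(f,a)"]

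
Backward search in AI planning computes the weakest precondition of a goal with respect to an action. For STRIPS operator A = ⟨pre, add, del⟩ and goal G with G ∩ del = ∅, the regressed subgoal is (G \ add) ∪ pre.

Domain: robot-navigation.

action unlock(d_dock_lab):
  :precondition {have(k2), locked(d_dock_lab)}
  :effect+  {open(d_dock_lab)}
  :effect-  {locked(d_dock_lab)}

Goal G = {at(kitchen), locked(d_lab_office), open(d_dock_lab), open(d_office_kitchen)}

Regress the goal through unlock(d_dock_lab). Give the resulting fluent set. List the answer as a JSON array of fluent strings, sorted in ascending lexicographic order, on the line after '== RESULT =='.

Regress:
  G ∩ del = {}  (empty — regression defined)
  G \ add = {at(kitchen), locked(d_lab_office), open(d_dock_lab), open(d_office_kitchen)} \ {open(d_dock_lab)} = {at(kitchen), locked(d_lab_office), open(d_office_kitchen)}
  ∪ pre   = {at(kitchen), locked(d_lab_office), open(d_office_kitchen)} ∪ {have(k2), locked(d_dock_lab)}
          = {at(kitchen), have(k2), locked(d_dock_lab), locked(d_lab_office), open(d_office_kitchen)}

== RESULT ==
["at(kitchen)", "have(k2)", "locked(d_dock_lab)", "locked(d_lab_office)", "open(d_office_kitchen)"]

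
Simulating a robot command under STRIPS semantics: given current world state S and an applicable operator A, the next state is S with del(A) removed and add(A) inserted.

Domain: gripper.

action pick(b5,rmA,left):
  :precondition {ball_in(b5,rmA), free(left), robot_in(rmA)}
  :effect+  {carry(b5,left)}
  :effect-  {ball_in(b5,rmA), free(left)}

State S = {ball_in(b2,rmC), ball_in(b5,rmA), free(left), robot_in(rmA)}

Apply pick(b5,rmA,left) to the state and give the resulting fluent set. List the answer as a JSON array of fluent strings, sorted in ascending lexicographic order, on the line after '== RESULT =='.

Progress:
  pre ⊆ S: {ball_in(b5,rmA), free(left), robot_in(rmA)} ⊆ S  — applicable
  S \ del = {ball_in(b2,rmC), robot_in(rmA)}
  ∪ add   = {ball_in(b2,rmC), carry(b5,left), robot_in(rmA)}

== RESULT ==
["ball_in(b2,rmC)", "carry(b5,left)", "robot_in(rmA)"]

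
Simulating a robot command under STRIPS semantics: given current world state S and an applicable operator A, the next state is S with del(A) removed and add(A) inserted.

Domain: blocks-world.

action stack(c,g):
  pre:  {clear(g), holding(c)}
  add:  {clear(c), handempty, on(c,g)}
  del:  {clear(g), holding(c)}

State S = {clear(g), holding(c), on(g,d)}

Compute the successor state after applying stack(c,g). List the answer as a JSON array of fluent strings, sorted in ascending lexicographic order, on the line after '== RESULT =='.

Compute (S \ del) ∪ add:
  pre ⊆ S: {clear(g), holding(c)} ⊆ S  — applicable
  S \ del = {on(g,d)}
  ∪ add   = {clear(c), handempty, on(c,g), on(g,d)}

== RESULT ==
["clear(c)", "handempty", "on(c,g)", "on(g,d)"]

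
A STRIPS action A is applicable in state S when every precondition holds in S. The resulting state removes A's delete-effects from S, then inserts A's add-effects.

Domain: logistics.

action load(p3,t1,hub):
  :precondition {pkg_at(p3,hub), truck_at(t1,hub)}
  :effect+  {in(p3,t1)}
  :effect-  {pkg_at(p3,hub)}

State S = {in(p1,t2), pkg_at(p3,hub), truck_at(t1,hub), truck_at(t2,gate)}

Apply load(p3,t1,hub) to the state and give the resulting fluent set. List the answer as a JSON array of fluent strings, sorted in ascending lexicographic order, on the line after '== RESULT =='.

Progress:
  pre ⊆ S: {pkg_at(p3,hub), truck_at(t1,hub)} ⊆ S  — applicable
  S \ del = {in(p1,t2), truck_at(t1,hub), truck_at(t2,gate)}
  ∪ add   = {in(p1,t2), in(p3,t1), truck_at(t1,hub), truck_at(t2,gate)}

== RESULT ==
["in(p1,t2)", "in(p3,t1)", "truck_at(t1,hub)", "truck_at(t2,gate)"]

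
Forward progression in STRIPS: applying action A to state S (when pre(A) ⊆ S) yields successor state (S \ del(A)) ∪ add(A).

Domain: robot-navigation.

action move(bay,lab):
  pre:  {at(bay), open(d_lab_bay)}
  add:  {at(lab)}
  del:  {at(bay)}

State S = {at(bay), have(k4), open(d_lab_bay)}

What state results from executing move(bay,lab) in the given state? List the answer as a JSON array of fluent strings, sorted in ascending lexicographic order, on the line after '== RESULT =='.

Progress:
  pre ⊆ S: {at(bay), open(d_lab_bay)} ⊆ S  — applicable
  S \ del = {have(k4), open(d_lab_bay)}
  ∪ add   = {at(lab), have(k4), open(d_lab_bay)}

== RESULT ==
["at(lab)", "have(k4)", "open(d_lab_bay)"]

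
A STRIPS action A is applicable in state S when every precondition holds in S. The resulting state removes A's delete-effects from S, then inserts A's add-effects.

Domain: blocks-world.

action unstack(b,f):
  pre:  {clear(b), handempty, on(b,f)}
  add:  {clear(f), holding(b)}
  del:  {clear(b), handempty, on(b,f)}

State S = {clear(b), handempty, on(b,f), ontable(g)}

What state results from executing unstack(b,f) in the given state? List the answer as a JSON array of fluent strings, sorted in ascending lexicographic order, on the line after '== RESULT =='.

Compute (S \ del) ∪ add:
  pre ⊆ S: {clear(b), handempty, on(b,f)} ⊆ S  — applicable
  S \ del = {ontable(g)}
  ∪ add   = {clear(f), holding(b), ontable(g)}

== RESULT ==
["clear(f)", "holding(b)", "ontable(g)"]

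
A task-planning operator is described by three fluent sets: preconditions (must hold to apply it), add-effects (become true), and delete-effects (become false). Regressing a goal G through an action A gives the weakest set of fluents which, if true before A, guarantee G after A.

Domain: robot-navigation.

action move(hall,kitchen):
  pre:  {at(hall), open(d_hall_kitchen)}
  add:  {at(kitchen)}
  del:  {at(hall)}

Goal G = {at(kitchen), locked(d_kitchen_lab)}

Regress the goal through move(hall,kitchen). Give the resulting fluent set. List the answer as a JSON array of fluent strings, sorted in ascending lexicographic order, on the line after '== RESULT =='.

Compute (G \ add) ∪ pre:
  G ∩ del = {}  (empty — regression defined)
  G \ add = {at(kitchen), locked(d_kitchen_lab)} \ {at(kitchen)} = {locked(d_kitchen_lab)}
  ∪ pre   = {locked(d_kitchen_lab)} ∪ {at(hall), open(d_hall_kitchen)}
          = {at(hall), locked(d_kitchen_lab), open(d_hall_kitchen)}

== RESULT ==
["at(hall)", "locked(d_kitchen_lab)", "open(d_hall_kitchen)"]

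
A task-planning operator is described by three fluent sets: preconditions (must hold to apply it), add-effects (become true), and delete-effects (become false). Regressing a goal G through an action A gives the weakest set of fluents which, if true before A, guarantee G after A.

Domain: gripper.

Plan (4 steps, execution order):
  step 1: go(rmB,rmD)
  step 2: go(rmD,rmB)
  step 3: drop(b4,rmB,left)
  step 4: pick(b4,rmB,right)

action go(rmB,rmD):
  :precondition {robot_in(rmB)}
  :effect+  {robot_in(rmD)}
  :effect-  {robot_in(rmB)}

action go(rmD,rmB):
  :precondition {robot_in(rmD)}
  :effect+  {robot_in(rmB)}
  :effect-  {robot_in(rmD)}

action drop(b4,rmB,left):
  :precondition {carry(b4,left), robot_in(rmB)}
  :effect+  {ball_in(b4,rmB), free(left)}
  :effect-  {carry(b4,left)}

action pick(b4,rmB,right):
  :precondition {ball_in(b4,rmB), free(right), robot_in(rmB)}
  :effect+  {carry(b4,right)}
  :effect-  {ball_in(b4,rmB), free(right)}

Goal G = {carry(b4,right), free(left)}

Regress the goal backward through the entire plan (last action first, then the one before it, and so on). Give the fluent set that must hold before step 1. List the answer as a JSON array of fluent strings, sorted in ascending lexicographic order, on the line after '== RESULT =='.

Work backward from the goal:
  through step 4 (pick(b4,rmB,right)): drop {carry(b4,right)}, keep {free(left)}, require {ball_in(b4,rmB), free(right), robot_in(rmB)}
    → {ball_in(b4,rmB), free(left), free(right), robot_in(rmB)}
  through step 3 (drop(b4,rmB,left)): drop {ball_in(b4,rmB), free(left)}, keep {free(right), robot_in(rmB)}, require {carry(b4,left), robot_in(rmB)}
    → {carry(b4,left), free(right), robot_in(rmB)}
  through step 2 (go(rmD,rmB)): drop {robot_in(rmB)}, keep {carry(b4,left), free(right)}, require {robot_in(rmD)}
    → {carry(b4,left), free(right), robot_in(rmD)}
  through step 1 (go(rmB,rmD)): drop {robot_in(rmD)}, keep {carry(b4,left), free(right)}, require {robot_in(rmB)}
    → {carry(b4,left), free(right), robot_in(rmB)}

== RESULT ==
["carry(b4,left)", "free(right)", "robot_in(rmB)"]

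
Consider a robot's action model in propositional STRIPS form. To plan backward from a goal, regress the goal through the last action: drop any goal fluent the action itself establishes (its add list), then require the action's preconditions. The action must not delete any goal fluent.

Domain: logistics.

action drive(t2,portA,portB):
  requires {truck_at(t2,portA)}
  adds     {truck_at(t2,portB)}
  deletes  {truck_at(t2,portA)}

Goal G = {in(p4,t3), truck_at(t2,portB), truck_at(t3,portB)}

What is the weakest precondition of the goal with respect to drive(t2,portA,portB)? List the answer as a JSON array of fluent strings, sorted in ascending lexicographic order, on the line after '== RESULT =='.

Compute (G \ add) ∪ pre:
  G ∩ del = {}  (empty — regression defined)
  G \ add = {in(p4,t3), truck_at(t2,portB), truck_at(t3,portB)} \ {truck_at(t2,portB)} = {in(p4,t3), truck_at(t3,portB)}
  ∪ pre   = {in(p4,t3), truck_at(t3,portB)} ∪ {truck_at(t2,portA)}
          = {in(p4,t3), truck_at(t2,portA), truck_at(t3,portB)}

== RESULT ==
["in(p4,t3)", "truck_at(t2,portA)", "truck_at(t3,portB)"]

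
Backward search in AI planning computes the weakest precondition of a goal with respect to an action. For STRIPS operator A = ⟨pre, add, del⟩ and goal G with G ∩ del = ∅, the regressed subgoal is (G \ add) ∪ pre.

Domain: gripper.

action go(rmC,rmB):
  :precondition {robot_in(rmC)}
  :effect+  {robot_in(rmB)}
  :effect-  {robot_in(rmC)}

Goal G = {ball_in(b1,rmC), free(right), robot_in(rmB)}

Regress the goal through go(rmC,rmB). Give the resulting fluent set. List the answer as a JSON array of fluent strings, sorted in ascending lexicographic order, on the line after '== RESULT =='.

Regress:
  G ∩ del = {}  (empty — regression defined)
  G \ add = {ball_in(b1,rmC), free(right), robot_in(rmB)} \ {robot_in(rmB)} = {ball_in(b1,rmC), free(right)}
  ∪ pre   = {ball_in(b1,rmC), free(right)} ∪ {robot_in(rmC)}
          = {ball_in(b1,rmC), free(right), robot_in(rmC)}

== RESULT ==
["ball_in(b1,rmC)", "free(right)", "robot_in(rmC)"]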